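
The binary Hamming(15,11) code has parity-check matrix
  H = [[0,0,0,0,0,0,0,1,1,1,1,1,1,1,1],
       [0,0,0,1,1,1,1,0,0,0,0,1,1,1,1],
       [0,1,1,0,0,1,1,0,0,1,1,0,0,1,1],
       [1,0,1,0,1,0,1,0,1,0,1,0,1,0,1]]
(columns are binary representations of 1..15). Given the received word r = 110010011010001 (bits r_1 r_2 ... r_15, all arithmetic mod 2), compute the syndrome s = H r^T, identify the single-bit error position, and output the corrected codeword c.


s = (0, 0, 1, 1)^T, error position = 3, corrected codeword c = 111010011010001

Compute s = H r^T mod 2 one row at a time:
  s_1 = 1 + 1 + 0 + 1 + 0 + 0 + 0 + 1 = 4 ≡ 0 (mod 2).
  s_2 = 0 + 1 + 0 + 0 + 0 + 0 + 0 + 1 = 2 ≡ 0 (mod 2).
  s_3 = 1 + 0 + 0 + 0 + 0 + 1 + 0 + 1 = 3 ≡ 1 (mod 2).
  s_4 = 1 + 0 + 1 + 0 + 1 + 1 + 0 + 1 = 5 ≡ 1 (mod 2).
s = (0, 0, 1, 1)^T — this equals column 3 of H (binary 0011), so error is at position 3.
Correct: flip bit 3 of r = 110010011010001 to get c = 111010011010001.


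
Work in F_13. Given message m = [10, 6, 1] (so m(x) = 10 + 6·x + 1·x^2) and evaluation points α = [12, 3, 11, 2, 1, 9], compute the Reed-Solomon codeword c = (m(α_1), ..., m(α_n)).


c = [5, 11, 2, 0, 4, 2]

Message polynomial: m(x) = 10 + 6·x + 1·x^2 (mod 13).
For each evaluation point α_i, compute m(α_i) mod 13:
  α_1 = 12: Horner steps 1 → 5 → 5, so m(12) = 5.
  α_2 = 3: Horner steps 1 → 9 → 11, so m(3) = 11.
  α_3 = 11: Horner steps 1 → 4 → 2, so m(11) = 2.
  α_4 = 2: Horner steps 1 → 8 → 0, so m(2) = 0.
  α_5 = 1: Horner steps 1 → 7 → 4, so m(1) = 4.
  α_6 = 9: Horner steps 1 → 2 → 2, so m(9) = 2.
Codeword c = [5, 11, 2, 0, 4, 2] ∈ F_13^6.


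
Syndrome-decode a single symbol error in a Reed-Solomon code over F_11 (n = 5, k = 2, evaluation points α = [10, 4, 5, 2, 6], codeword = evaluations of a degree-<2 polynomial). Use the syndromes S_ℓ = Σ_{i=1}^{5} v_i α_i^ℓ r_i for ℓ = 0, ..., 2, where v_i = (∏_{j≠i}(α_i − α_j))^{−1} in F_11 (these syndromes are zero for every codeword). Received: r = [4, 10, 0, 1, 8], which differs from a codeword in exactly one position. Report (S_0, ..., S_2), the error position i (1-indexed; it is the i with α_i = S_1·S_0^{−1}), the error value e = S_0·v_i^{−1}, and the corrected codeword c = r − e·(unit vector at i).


S = (6, 8, 7), error at position 3, error magnitude e = 2, c = [4, 10, 9, 1, 8].

Step 1: column multipliers v_i = (∏_{j≠i}(α_i − α_j))^{−1} mod 11.
  i = 1 (α = 10): (10−4)(10−5)(10−2)(10−6) = 6·5·8·4 = 960 ≡ 3, so v_1 = 3^{−1} = 4 (mod 11).
  i = 2 (α = 4): (4−10)(4−5)(4−2)(4−6) = (−6)·(−1)·2·(−2) = −24 ≡ 9, so v_2 = 9^{−1} = 5 (mod 11).
  i = 3 (α = 5): (5−10)(5−4)(5−2)(5−6) = (−5)·1·3·(−1) = 15 ≡ 4, so v_3 = 4^{−1} = 3 (mod 11).
  i = 4 (α = 2): (2−10)(2−4)(2−5)(2−6) = (−8)·(−2)·(−3)·(−4) = 192 ≡ 5, so v_4 = 5^{−1} = 9 (mod 11).
  i = 5 (α = 6): (6−10)(6−4)(6−5)(6−2) = (−4)·2·1·4 = −32 ≡ 1, so v_5 = 1^{−1} = 1 (mod 11).
  v = [4, 5, 3, 9, 1].
Step 2: syndromes of r = [4, 10, 0, 1, 8] (all sums mod 11).
  S_0 = Σ v_i r_i = 4·4 + 5·10 + 3·0 + 9·1 + 1·8 = 83 ≡ 6.
  S_1 = Σ v_i α_i r_i = 4·10·4 + 5·4·10 + 3·5·0 + 9·2·1 + 1·6·8 = 426 ≡ 8.
  α_i^2 mod 11 = [1, 5, 3, 4, 3].
  S_2 = Σ v_i α_i^2 r_i = 4·1·4 + 5·5·10 + 3·3·0 + 9·4·1 + 1·3·8 = 326 ≡ 7.
  S = (6, 8, 7) ≠ 0, so r is not a codeword (an error is present).
Step 3: locate the error. For a single error e at position i, S_ℓ = v_i·e·α_i^ℓ, so α_err = S_1/S_0.
  S_0^{−1} = 6^{−1} = 2 (mod 11), so α_err = 8·2 = 16 ≡ 5 = α_3. Error position i = 3.
  Consistency check: S_2/S_1 = 7·7 = 49 ≡ 5 = α_err ✓ (single-error assumption holds).
Step 4: error magnitude e = S_0/v_3 = S_0·∏_{j≠3}(α_3 − α_j) = 6·4 = 24 ≡ 2 (mod 11).
Step 5: correct position 3: c_3 = r_3 − e = 0 − 2 ≡ 9 (mod 11). Hence c = [4, 10, 9, 1, 8].
  Check: interpolating c through the α_i gives m(x) = 3 + 10·x (degree < 2) with m(α_i) = c_i for every i, so c is indeed a codeword.


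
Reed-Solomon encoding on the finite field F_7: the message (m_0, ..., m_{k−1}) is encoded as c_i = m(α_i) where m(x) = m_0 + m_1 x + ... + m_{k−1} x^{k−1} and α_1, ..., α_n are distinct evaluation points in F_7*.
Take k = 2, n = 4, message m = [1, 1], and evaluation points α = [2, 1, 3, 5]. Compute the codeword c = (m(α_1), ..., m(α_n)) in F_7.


c = [3, 2, 4, 6]

Message polynomial: m(x) = 1 + 1·x (mod 7).
For each evaluation point α_i, compute m(α_i) mod 7:
  α_1 = 2: Horner steps 1 → 3, so m(2) = 3.
  α_2 = 1: Horner steps 1 → 2, so m(1) = 2.
  α_3 = 3: Horner steps 1 → 4, so m(3) = 4.
  α_4 = 5: Horner steps 1 → 6, so m(5) = 6.
Codeword c = [3, 2, 4, 6] ∈ F_7^4.


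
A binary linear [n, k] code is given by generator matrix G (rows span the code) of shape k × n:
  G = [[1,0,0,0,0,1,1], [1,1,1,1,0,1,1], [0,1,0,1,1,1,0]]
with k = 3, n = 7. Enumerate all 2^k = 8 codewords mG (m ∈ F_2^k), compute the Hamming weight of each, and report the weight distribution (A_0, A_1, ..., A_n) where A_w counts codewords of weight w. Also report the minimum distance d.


Weight distribution: A_0 = 1, A_3 = 3, A_4 = 2, A_5 = 1, A_6 = 1. Minimum distance d = 3.

Enumerate all 2^3 = 8 messages m ∈ F_2^3.
For each, compute codeword c = mG in F_2^7, then tally its weight.
  m = 000 → c = 0000000, weight = 0.
  m = 100 → c = 1000011, weight = 3.
  m = 010 → c = 1111011, weight = 6.
  m = 110 → c = 0111000, weight = 3.
  m = 001 → c = 0101110, weight = 4.
  m = 101 → c = 1101101, weight = 5.
  m = 011 → c = 1010101, weight = 4.
  m = 111 → c = 0010110, weight = 3.
Tally weights:
  weight 0: 1 codewords.
  weight 3: 3 codewords.
  weight 4: 2 codewords.
  weight 5: 1 codewords.
  weight 6: 1 codewords.
Minimum distance d = smallest w > 0 with A_w > 0 = 3.
Sanity: Σ A_w = 8 = 2^3 = 8 ✓.


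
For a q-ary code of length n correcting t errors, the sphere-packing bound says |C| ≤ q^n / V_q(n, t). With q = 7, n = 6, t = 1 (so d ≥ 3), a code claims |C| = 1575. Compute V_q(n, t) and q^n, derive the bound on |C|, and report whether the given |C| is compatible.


V_q(n, t) = 37, q^n = 117649, Hamming bound = 3179, |C| = 1575 ≤ bound (satisfied).

Step 1: Compute V_q(n, t) = Σ_{j=0}^1 C(n, j) (q−1)^j.
  j = 0: C(6,0)·(6)^0 = 1·1 = 1.
  j = 1: C(6,1)·(6)^1 = 6·6 = 36.
  V_q(n, t) = 1 + 36 = 37.
Step 2: q^n = 7^6 = 117649.
Step 3: Hamming bound ⌊q^n / V_q(n,t)⌋ = ⌊117649/37⌋ = 3179.
Step 4: Compare |C| = 1575 to 3179: satisfied.
The claimed |C| lies below the Hamming bound.


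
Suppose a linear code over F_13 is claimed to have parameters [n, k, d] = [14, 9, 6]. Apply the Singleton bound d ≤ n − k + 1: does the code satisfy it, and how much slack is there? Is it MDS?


Singleton RHS = n − k + 1 = 6, slack = 0, bound satisfied, MDS.

Singleton bound: d ≤ n − k + 1.
Here n = 14, k = 9, so n − k + 1 = 6.
Given d = 6, check d ≤ 6: YES.
Slack = (n − k + 1) − d = 0.
The code is MDS (slack = 0).
Description: the claimed parameters are [14, 9, 6]_13; such a code would be MDS (meets Singleton bound).


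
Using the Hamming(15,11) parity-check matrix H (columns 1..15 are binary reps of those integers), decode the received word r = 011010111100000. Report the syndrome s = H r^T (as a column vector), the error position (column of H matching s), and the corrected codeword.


s = (1, 0, 0, 0)^T, error position = 8, corrected codeword c = 011010101100000

Compute s = H r^T mod 2 one row at a time:
  s_1 = 1 + 1 + 1 + 0 + 0 + 0 + 0 + 0 = 3 ≡ 1 (mod 2).
  s_2 = 0 + 1 + 0 + 1 + 0 + 0 + 0 + 0 = 2 ≡ 0 (mod 2).
  s_3 = 1 + 1 + 0 + 1 + 1 + 0 + 0 + 0 = 4 ≡ 0 (mod 2).
  s_4 = 0 + 1 + 1 + 1 + 1 + 0 + 0 + 0 = 4 ≡ 0 (mod 2).
s = (1, 0, 0, 0)^T — this equals column 8 of H (binary 1000), so error is at position 8.
Correct: flip bit 8 of r = 011010111100000 to get c = 011010101100000.


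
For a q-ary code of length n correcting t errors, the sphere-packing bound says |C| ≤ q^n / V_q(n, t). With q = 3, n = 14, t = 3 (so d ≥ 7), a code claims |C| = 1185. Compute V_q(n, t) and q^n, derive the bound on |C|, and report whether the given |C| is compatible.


V_q(n, t) = 3305, q^n = 4782969, Hamming bound = 1447, |C| = 1185 ≤ bound (satisfied).

Step 1: Compute V_q(n, t) = Σ_{j=0}^3 C(n, j) (q−1)^j.
  j = 0: C(14,0)·(2)^0 = 1·1 = 1.
  j = 1: C(14,1)·(2)^1 = 14·2 = 28.
  j = 2: C(14,2)·(2)^2 = 91·4 = 364.
  j = 3: C(14,3)·(2)^3 = 364·8 = 2912.
  V_q(n, t) = 1 + 28 + 364 + 2912 = 3305.
Step 2: q^n = 3^14 = 4782969.
Step 3: Hamming bound ⌊q^n / V_q(n,t)⌋ = ⌊4782969/3305⌋ = 1447.
Step 4: Compare |C| = 1185 to 1447: satisfied.
The claimed |C| lies below the Hamming bound.


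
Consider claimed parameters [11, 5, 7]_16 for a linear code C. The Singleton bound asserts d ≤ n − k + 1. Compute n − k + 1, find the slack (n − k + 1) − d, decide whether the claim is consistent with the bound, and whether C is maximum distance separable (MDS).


Singleton RHS = n − k + 1 = 7, slack = 0, bound satisfied, MDS.

Singleton bound: d ≤ n − k + 1.
Here n = 11, k = 5, so n − k + 1 = 7.
Given d = 7, check d ≤ 7: YES.
Slack = (n − k + 1) − d = 0.
The code is MDS (slack = 0).
Description: the claimed parameters are [11, 5, 7]_16; such a code would be MDS (meets Singleton bound).


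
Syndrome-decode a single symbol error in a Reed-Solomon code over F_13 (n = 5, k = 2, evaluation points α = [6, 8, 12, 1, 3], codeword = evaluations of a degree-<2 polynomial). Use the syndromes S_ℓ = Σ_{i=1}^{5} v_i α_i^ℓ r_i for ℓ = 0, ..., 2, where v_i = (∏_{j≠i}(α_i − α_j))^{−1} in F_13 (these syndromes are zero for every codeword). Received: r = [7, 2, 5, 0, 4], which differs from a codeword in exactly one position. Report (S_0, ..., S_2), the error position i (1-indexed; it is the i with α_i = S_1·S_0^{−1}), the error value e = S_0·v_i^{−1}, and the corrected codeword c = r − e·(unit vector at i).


S = (3, 9, 1), error at position 5, error magnitude e = 9, c = [7, 2, 5, 0, 8].

Step 1: column multipliers v_i = (∏_{j≠i}(α_i − α_j))^{−1} mod 13.
  i = 1 (α = 6): (6−8)(6−12)(6−1)(6−3) = (−2)·(−6)·5·3 = 180 ≡ 11, so v_1 = 11^{−1} = 6 (mod 13).
  i = 2 (α = 8): (8−6)(8−12)(8−1)(8−3) = 2·(−4)·7·5 = −280 ≡ 6, so v_2 = 6^{−1} = 11 (mod 13).
  i = 3 (α = 12): (12−6)(12−8)(12−1)(12−3) = 6·4·11·9 = 2376 ≡ 10, so v_3 = 10^{−1} = 4 (mod 13).
  i = 4 (α = 1): (1−6)(1−8)(1−12)(1−3) = (−5)·(−7)·(−11)·(−2) = 770 ≡ 3, so v_4 = 3^{−1} = 9 (mod 13).
  i = 5 (α = 3): (3−6)(3−8)(3−12)(3−1) = (−3)·(−5)·(−9)·2 = −270 ≡ 3, so v_5 = 3^{−1} = 9 (mod 13).
  v = [6, 11, 4, 9, 9].
Step 2: syndromes of r = [7, 2, 5, 0, 4] (all sums mod 13).
  S_0 = Σ v_i r_i = 6·7 + 11·2 + 4·5 + 9·0 + 9·4 = 120 ≡ 3.
  S_1 = Σ v_i α_i r_i = 6·6·7 + 11·8·2 + 4·12·5 + 9·1·0 + 9·3·4 = 776 ≡ 9.
  α_i^2 mod 13 = [10, 12, 1, 1, 9].
  S_2 = Σ v_i α_i^2 r_i = 6·10·7 + 11·12·2 + 4·1·5 + 9·1·0 + 9·9·4 = 1028 ≡ 1.
  S = (3, 9, 1) ≠ 0, so r is not a codeword (an error is present).
Step 3: locate the error. For a single error e at position i, S_ℓ = v_i·e·α_i^ℓ, so α_err = S_1/S_0.
  S_0^{−1} = 3^{−1} = 9 (mod 13), so α_err = 9·9 = 81 ≡ 3 = α_5. Error position i = 5.
  Consistency check: S_2/S_1 = 1·3 = 3 ≡ 3 = α_err ✓ (single-error assumption holds).
Step 4: error magnitude e = S_0/v_5 = S_0·∏_{j≠5}(α_5 − α_j) = 3·3 = 9 ≡ 9 (mod 13).
Step 5: correct position 5: c_5 = r_5 − e = 4 − 9 ≡ 8 (mod 13). Hence c = [7, 2, 5, 0, 8].
  Check: interpolating c through the α_i gives m(x) = 9 + 4·x (degree < 2) with m(α_i) = c_i for every i, so c is indeed a codeword.


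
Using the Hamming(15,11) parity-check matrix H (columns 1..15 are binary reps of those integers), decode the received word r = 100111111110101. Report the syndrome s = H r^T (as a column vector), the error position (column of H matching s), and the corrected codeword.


s = (0, 0, 1, 1)^T, error position = 3, corrected codeword c = 101111111110101

Compute s = H r^T mod 2 one row at a time:
  s_1 = 1 + 1 + 1 + 1 + 0 + 1 + 0 + 1 = 6 ≡ 0 (mod 2).
  s_2 = 1 + 1 + 1 + 1 + 0 + 1 + 0 + 1 = 6 ≡ 0 (mod 2).
  s_3 = 0 + 0 + 1 + 1 + 1 + 1 + 0 + 1 = 5 ≡ 1 (mod 2).
  s_4 = 1 + 0 + 1 + 1 + 1 + 1 + 1 + 1 = 7 ≡ 1 (mod 2).
s = (0, 0, 1, 1)^T — this equals column 3 of H (binary 0011), so error is at position 3.
Correct: flip bit 3 of r = 100111111110101 to get c = 101111111110101.


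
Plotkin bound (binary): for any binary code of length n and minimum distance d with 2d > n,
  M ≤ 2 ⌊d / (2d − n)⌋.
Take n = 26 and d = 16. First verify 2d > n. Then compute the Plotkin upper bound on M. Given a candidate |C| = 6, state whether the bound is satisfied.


Plotkin bound M ≤ 4; given |C| = 6 > bound (violated).

Check applicability: 2d = 32, n = 26.
2d − n = 6 > 0, so Plotkin applies.
Compute d/(2d−n) = 16/6 ≈ 2.6667.
⌊d/(2d−n)⌋ = 2.
Plotkin bound: M ≤ 2·2 = 4.
Given |C| = 6, check: VIOLATED.
This |C| is above the Plotkin bound, so no binary code with n = 26, d = 16 and 6 codewords exists.


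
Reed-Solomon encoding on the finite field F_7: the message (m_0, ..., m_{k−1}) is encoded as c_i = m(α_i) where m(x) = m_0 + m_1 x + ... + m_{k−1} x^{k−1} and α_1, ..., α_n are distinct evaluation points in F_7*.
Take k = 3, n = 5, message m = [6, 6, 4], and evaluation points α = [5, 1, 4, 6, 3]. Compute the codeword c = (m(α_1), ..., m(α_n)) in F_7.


c = [3, 2, 3, 4, 4]

Message polynomial: m(x) = 6 + 6·x + 4·x^2 (mod 7).
For each evaluation point α_i, compute m(α_i) mod 7:
  α_1 = 5: Horner steps 4 → 5 → 3, so m(5) = 3.
  α_2 = 1: Horner steps 4 → 3 → 2, so m(1) = 2.
  α_3 = 4: Horner steps 4 → 1 → 3, so m(4) = 3.
  α_4 = 6: Horner steps 4 → 2 → 4, so m(6) = 4.
  α_5 = 3: Horner steps 4 → 4 → 4, so m(3) = 4.
Codeword c = [3, 2, 3, 4, 4] ∈ F_7^5.


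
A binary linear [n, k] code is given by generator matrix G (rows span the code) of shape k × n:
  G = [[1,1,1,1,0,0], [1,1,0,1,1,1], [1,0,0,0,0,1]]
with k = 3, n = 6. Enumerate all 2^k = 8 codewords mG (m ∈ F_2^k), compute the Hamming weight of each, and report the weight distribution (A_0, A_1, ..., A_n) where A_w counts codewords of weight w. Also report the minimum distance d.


Weight distribution: A_0 = 1, A_2 = 1, A_3 = 3, A_4 = 2, A_5 = 1. Minimum distance d = 2.

Enumerate all 2^3 = 8 messages m ∈ F_2^3.
For each, compute codeword c = mG in F_2^6, then tally its weight.
  m = 000 → c = 000000, weight = 0.
  m = 100 → c = 111100, weight = 4.
  m = 010 → c = 110111, weight = 5.
  m = 110 → c = 001011, weight = 3.
  m = 001 → c = 100001, weight = 2.
  m = 101 → c = 011101, weight = 4.
  m = 011 → c = 010110, weight = 3.
  m = 111 → c = 101010, weight = 3.
Tally weights:
  weight 0: 1 codewords.
  weight 2: 1 codewords.
  weight 3: 3 codewords.
  weight 4: 2 codewords.
  weight 5: 1 codewords.
Minimum distance d = smallest w > 0 with A_w > 0 = 2.
Sanity: Σ A_w = 8 = 2^3 = 8 ✓.


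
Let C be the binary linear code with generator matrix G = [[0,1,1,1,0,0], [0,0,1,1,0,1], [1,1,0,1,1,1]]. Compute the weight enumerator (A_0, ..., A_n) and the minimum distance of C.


Weight distribution: A_0 = 1, A_2 = 1, A_3 = 3, A_4 = 2, A_5 = 1. Minimum distance d = 2.

Enumerate all 2^3 = 8 messages m ∈ F_2^3.
For each, compute codeword c = mG in F_2^6, then tally its weight.
  m = 000 → c = 000000, weight = 0.
  m = 100 → c = 011100, weight = 3.
  m = 010 → c = 001101, weight = 3.
  m = 110 → c = 010001, weight = 2.
  m = 001 → c = 110111, weight = 5.
  m = 101 → c = 101011, weight = 4.
  m = 011 → c = 111010, weight = 4.
  m = 111 → c = 100110, weight = 3.
Tally weights:
  weight 0: 1 codewords.
  weight 2: 1 codewords.
  weight 3: 3 codewords.
  weight 4: 2 codewords.
  weight 5: 1 codewords.
Minimum distance d = smallest w > 0 with A_w > 0 = 2.
Sanity: Σ A_w = 8 = 2^3 = 8 ✓.


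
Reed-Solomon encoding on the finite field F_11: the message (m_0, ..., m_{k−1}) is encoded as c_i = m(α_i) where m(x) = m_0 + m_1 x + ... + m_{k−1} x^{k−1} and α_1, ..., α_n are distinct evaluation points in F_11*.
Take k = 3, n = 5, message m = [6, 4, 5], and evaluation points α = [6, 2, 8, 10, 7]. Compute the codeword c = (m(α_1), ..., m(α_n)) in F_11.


c = [1, 1, 6, 7, 4]

Message polynomial: m(x) = 6 + 4·x + 5·x^2 (mod 11).
For each evaluation point α_i, compute m(α_i) mod 11:
  α_1 = 6: Horner steps 5 → 1 → 1, so m(6) = 1.
  α_2 = 2: Horner steps 5 → 3 → 1, so m(2) = 1.
  α_3 = 8: Horner steps 5 → 0 → 6, so m(8) = 6.
  α_4 = 10: Horner steps 5 → 10 → 7, so m(10) = 7.
  α_5 = 7: Horner steps 5 → 6 → 4, so m(7) = 4.
Codeword c = [1, 1, 6, 7, 4] ∈ F_11^5.


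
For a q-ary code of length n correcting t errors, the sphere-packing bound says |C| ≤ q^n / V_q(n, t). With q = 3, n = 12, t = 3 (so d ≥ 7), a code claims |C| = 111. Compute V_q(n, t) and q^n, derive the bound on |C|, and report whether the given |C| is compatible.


V_q(n, t) = 2049, q^n = 531441, Hamming bound = 259, |C| = 111 ≤ bound (satisfied).

Step 1: Compute V_q(n, t) = Σ_{j=0}^3 C(n, j) (q−1)^j.
  j = 0: C(12,0)·(2)^0 = 1·1 = 1.
  j = 1: C(12,1)·(2)^1 = 12·2 = 24.
  j = 2: C(12,2)·(2)^2 = 66·4 = 264.
  j = 3: C(12,3)·(2)^3 = 220·8 = 1760.
  V_q(n, t) = 1 + 24 + 264 + 1760 = 2049.
Step 2: q^n = 3^12 = 531441.
Step 3: Hamming bound ⌊q^n / V_q(n,t)⌋ = ⌊531441/2049⌋ = 259.
Step 4: Compare |C| = 111 to 259: satisfied.
The claimed |C| lies below the Hamming bound.


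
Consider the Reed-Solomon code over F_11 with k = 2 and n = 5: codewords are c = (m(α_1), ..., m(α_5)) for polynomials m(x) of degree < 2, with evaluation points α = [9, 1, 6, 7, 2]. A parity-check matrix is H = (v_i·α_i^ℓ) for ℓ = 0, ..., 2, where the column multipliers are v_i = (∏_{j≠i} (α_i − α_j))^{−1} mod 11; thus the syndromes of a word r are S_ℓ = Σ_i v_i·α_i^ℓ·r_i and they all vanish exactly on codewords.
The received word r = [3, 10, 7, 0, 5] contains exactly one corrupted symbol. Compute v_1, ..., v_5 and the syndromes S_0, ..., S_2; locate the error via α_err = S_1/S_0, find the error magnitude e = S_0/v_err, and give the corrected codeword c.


S = (7, 5, 2), error at position 4, error magnitude e = 9, c = [3, 10, 7, 2, 5].

Step 1: column multipliers v_i = (∏_{j≠i}(α_i − α_j))^{−1} mod 11.
  i = 1 (α = 9): (9−1)(9−6)(9−7)(9−2) = 8·3·2·7 = 336 ≡ 6, so v_1 = 6^{−1} = 2 (mod 11).
  i = 2 (α = 1): (1−9)(1−6)(1−7)(1−2) = (−8)·(−5)·(−6)·(−1) = 240 ≡ 9, so v_2 = 9^{−1} = 5 (mod 11).
  i = 3 (α = 6): (6−9)(6−1)(6−7)(6−2) = (−3)·5·(−1)·4 = 60 ≡ 5, so v_3 = 5^{−1} = 9 (mod 11).
  i = 4 (α = 7): (7−9)(7−1)(7−6)(7−2) = (−2)·6·1·5 = −60 ≡ 6, so v_4 = 6^{−1} = 2 (mod 11).
  i = 5 (α = 2): (2−9)(2−1)(2−6)(2−7) = (−7)·1·(−4)·(−5) = −140 ≡ 3, so v_5 = 3^{−1} = 4 (mod 11).
  v = [2, 5, 9, 2, 4].
Step 2: syndromes of r = [3, 10, 7, 0, 5] (all sums mod 11).
  S_0 = Σ v_i r_i = 2·3 + 5·10 + 9·7 + 2·0 + 4·5 = 139 ≡ 7.
  S_1 = Σ v_i α_i r_i = 2·9·3 + 5·1·10 + 9·6·7 + 2·7·0 + 4·2·5 = 522 ≡ 5.
  α_i^2 mod 11 = [4, 1, 3, 5, 4].
  S_2 = Σ v_i α_i^2 r_i = 2·4·3 + 5·1·10 + 9·3·7 + 2·5·0 + 4·4·5 = 343 ≡ 2.
  S = (7, 5, 2) ≠ 0, so r is not a codeword (an error is present).
Step 3: locate the error. For a single error e at position i, S_ℓ = v_i·e·α_i^ℓ, so α_err = S_1/S_0.
  S_0^{−1} = 7^{−1} = 8 (mod 11), so α_err = 5·8 = 40 ≡ 7 = α_4. Error position i = 4.
  Consistency check: S_2/S_1 = 2·9 = 18 ≡ 7 = α_err ✓ (single-error assumption holds).
Step 4: error magnitude e = S_0/v_4 = S_0·∏_{j≠4}(α_4 − α_j) = 7·6 = 42 ≡ 9 (mod 11).
Step 5: correct position 4: c_4 = r_4 − e = 0 − 9 ≡ 2 (mod 11). Hence c = [3, 10, 7, 2, 5].
  Check: interpolating c through the α_i gives m(x) = 4 + 6·x (degree < 2) with m(α_i) = c_i for every i, so c is indeed a codeword.


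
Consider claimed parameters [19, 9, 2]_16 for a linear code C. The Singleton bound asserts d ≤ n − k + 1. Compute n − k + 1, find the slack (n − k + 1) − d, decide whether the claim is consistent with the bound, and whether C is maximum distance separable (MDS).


Singleton RHS = n − k + 1 = 11, slack = 9, bound satisfied, not MDS.

Singleton bound: d ≤ n − k + 1.
Here n = 19, k = 9, so n − k + 1 = 11.
Given d = 2, check d ≤ 11: YES.
Slack = (n − k + 1) − d = 9.
The code is NOT MDS (slack = 9 > 0).
Description: the claimed parameters are [19, 9, 2]_16; such a code would be non-MDS.


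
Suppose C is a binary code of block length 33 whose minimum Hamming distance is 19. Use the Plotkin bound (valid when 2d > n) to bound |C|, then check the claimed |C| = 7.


Plotkin bound M ≤ 6; given |C| = 7 > bound (violated).

Check applicability: 2d = 38, n = 33.
2d − n = 5 > 0, so Plotkin applies.
Compute d/(2d−n) = 19/5 ≈ 3.8000.
⌊d/(2d−n)⌋ = 3.
Plotkin bound: M ≤ 2·3 = 6.
Given |C| = 7, check: VIOLATED.
This |C| is above the Plotkin bound, so no binary code with n = 33, d = 19 and 7 codewords exists.


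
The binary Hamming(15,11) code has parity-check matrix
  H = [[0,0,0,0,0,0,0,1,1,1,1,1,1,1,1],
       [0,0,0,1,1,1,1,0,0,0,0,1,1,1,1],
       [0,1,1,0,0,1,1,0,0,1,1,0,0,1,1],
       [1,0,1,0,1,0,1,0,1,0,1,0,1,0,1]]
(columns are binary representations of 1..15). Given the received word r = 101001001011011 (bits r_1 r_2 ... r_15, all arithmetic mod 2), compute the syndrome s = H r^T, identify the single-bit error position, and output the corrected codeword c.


s = (1, 0, 1, 1)^T, error position = 11, corrected codeword c = 101001001001011

Compute s = H r^T mod 2 one row at a time:
  s_1 = 0 + 1 + 0 + 1 + 1 + 0 + 1 + 1 = 5 ≡ 1 (mod 2).
  s_2 = 0 + 0 + 1 + 0 + 1 + 0 + 1 + 1 = 4 ≡ 0 (mod 2).
  s_3 = 0 + 1 + 1 + 0 + 0 + 1 + 1 + 1 = 5 ≡ 1 (mod 2).
  s_4 = 1 + 1 + 0 + 0 + 1 + 1 + 0 + 1 = 5 ≡ 1 (mod 2).
s = (1, 0, 1, 1)^T — this equals column 11 of H (binary 1011), so error is at position 11.
Correct: flip bit 11 of r = 101001001011011 to get c = 101001001001011.


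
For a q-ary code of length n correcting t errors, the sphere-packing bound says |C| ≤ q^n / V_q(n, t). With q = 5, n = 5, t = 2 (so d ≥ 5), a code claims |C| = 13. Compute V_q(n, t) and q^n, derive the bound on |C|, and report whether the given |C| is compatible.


V_q(n, t) = 181, q^n = 3125, Hamming bound = 17, |C| = 13 ≤ bound (satisfied).

Step 1: Compute V_q(n, t) = Σ_{j=0}^2 C(n, j) (q−1)^j.
  j = 0: C(5,0)·(4)^0 = 1·1 = 1.
  j = 1: C(5,1)·(4)^1 = 5·4 = 20.
  j = 2: C(5,2)·(4)^2 = 10·16 = 160.
  V_q(n, t) = 1 + 20 + 160 = 181.
Step 2: q^n = 5^5 = 3125.
Step 3: Hamming bound ⌊q^n / V_q(n,t)⌋ = ⌊3125/181⌋ = 17.
Step 4: Compare |C| = 13 to 17: satisfied.
The claimed |C| lies below the Hamming bound.


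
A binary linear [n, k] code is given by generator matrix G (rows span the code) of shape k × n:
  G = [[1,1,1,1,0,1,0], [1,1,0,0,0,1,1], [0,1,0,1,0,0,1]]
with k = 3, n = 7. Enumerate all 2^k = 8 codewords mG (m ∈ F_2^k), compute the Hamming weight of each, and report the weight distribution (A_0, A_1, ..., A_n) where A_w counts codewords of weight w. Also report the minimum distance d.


Weight distribution: A_0 = 1, A_2 = 1, A_3 = 3, A_4 = 2, A_5 = 1. Minimum distance d = 2.

Enumerate all 2^3 = 8 messages m ∈ F_2^3.
For each, compute codeword c = mG in F_2^7, then tally its weight.
  m = 000 → c = 0000000, weight = 0.
  m = 100 → c = 1111010, weight = 5.
  m = 010 → c = 1100011, weight = 4.
  m = 110 → c = 0011001, weight = 3.
  m = 001 → c = 0101001, weight = 3.
  m = 101 → c = 1010011, weight = 4.
  m = 011 → c = 1001010, weight = 3.
  m = 111 → c = 0110000, weight = 2.
Tally weights:
  weight 0: 1 codewords.
  weight 2: 1 codewords.
  weight 3: 3 codewords.
  weight 4: 2 codewords.
  weight 5: 1 codewords.
Minimum distance d = smallest w > 0 with A_w > 0 = 2.
Sanity: Σ A_w = 8 = 2^3 = 8 ✓.


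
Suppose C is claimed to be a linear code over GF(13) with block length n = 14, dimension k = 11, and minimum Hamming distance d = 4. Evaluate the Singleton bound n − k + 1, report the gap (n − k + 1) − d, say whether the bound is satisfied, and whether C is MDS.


Singleton RHS = n − k + 1 = 4, slack = 0, bound satisfied, MDS.

Singleton bound: d ≤ n − k + 1.
Here n = 14, k = 11, so n − k + 1 = 4.
Given d = 4, check d ≤ 4: YES.
Slack = (n − k + 1) − d = 0.
The code is MDS (slack = 0).
Description: the claimed parameters are [14, 11, 4]_13; such a code would be MDS (meets Singleton bound).


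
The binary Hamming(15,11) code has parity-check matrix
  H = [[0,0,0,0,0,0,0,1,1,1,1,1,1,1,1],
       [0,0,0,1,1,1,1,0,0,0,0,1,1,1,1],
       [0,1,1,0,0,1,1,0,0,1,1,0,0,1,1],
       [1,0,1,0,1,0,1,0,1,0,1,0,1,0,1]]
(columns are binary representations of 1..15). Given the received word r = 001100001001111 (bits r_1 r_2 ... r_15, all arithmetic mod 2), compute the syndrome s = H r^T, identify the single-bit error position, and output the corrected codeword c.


s = (1, 1, 1, 0)^T, error position = 14, corrected codeword c = 001100001001101

Compute s = H r^T mod 2 one row at a time:
  s_1 = 0 + 1 + 0 + 0 + 1 + 1 + 1 + 1 = 5 ≡ 1 (mod 2).
  s_2 = 1 + 0 + 0 + 0 + 1 + 1 + 1 + 1 = 5 ≡ 1 (mod 2).
  s_3 = 0 + 1 + 0 + 0 + 0 + 0 + 1 + 1 = 3 ≡ 1 (mod 2).
  s_4 = 0 + 1 + 0 + 0 + 1 + 0 + 1 + 1 = 4 ≡ 0 (mod 2).
s = (1, 1, 1, 0)^T — this equals column 14 of H (binary 1110), so error is at position 14.
Correct: flip bit 14 of r = 001100001001111 to get c = 001100001001101.


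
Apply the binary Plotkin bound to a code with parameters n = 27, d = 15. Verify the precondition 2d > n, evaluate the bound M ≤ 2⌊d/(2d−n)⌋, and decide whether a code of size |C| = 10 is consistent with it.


Plotkin bound M ≤ 10; given |C| = 10 ≤ bound (satisfied).

Check applicability: 2d = 30, n = 27.
2d − n = 3 > 0, so Plotkin applies.
Compute d/(2d−n) = 15/3 ≈ 5.0000.
⌊d/(2d−n)⌋ = 5.
Plotkin bound: M ≤ 2·5 = 10.
Given |C| = 10, check: satisfied.
This |C| is at the Plotkin bound.


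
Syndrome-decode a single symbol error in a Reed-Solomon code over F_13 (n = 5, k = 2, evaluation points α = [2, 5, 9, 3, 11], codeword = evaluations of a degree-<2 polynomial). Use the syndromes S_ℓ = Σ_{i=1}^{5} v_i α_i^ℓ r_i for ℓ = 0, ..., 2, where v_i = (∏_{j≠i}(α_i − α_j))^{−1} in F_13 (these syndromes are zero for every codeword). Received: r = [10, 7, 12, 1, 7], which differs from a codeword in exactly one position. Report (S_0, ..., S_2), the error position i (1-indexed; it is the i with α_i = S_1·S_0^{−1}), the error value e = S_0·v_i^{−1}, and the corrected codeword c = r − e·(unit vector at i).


S = (11, 3, 2), error at position 2, error magnitude e = 11, c = [10, 9, 12, 1, 7].

Step 1: column multipliers v_i = (∏_{j≠i}(α_i − α_j))^{−1} mod 13.
  i = 1 (α = 2): (2−5)(2−9)(2−3)(2−11) = (−3)·(−7)·(−1)·(−9) = 189 ≡ 7, so v_1 = 7^{−1} = 2 (mod 13).
  i = 2 (α = 5): (5−2)(5−9)(5−3)(5−11) = 3·(−4)·2·(−6) = 144 ≡ 1, so v_2 = 1^{−1} = 1 (mod 13).
  i = 3 (α = 9): (9−2)(9−5)(9−3)(9−11) = 7·4·6·(−2) = −336 ≡ 2, so v_3 = 2^{−1} = 7 (mod 13).
  i = 4 (α = 3): (3−2)(3−5)(3−9)(3−11) = 1·(−2)·(−6)·(−8) = −96 ≡ 8, so v_4 = 8^{−1} = 5 (mod 13).
  i = 5 (α = 11): (11−2)(11−5)(11−9)(11−3) = 9·6·2·8 = 864 ≡ 6, so v_5 = 6^{−1} = 11 (mod 13).
  v = [2, 1, 7, 5, 11].
Step 2: syndromes of r = [10, 7, 12, 1, 7] (all sums mod 13).
  S_0 = Σ v_i r_i = 2·10 + 1·7 + 7·12 + 5·1 + 11·7 = 193 ≡ 11.
  S_1 = Σ v_i α_i r_i = 2·2·10 + 1·5·7 + 7·9·12 + 5·3·1 + 11·11·7 = 1693 ≡ 3.
  α_i^2 mod 13 = [4, 12, 3, 9, 4].
  S_2 = Σ v_i α_i^2 r_i = 2·4·10 + 1·12·7 + 7·3·12 + 5·9·1 + 11·4·7 = 769 ≡ 2.
  S = (11, 3, 2) ≠ 0, so r is not a codeword (an error is present).
Step 3: locate the error. For a single error e at position i, S_ℓ = v_i·e·α_i^ℓ, so α_err = S_1/S_0.
  S_0^{−1} = 11^{−1} = 6 (mod 13), so α_err = 3·6 = 18 ≡ 5 = α_2. Error position i = 2.
  Consistency check: S_2/S_1 = 2·9 = 18 ≡ 5 = α_err ✓ (single-error assumption holds).
Step 4: error magnitude e = S_0/v_2 = S_0·∏_{j≠2}(α_2 − α_j) = 11·1 = 11 ≡ 11 (mod 13).
Step 5: correct position 2: c_2 = r_2 − e = 7 − 11 ≡ 9 (mod 13). Hence c = [10, 9, 12, 1, 7].
  Check: interpolating c through the α_i gives m(x) = 2 + 4·x (degree < 2) with m(α_i) = c_i for every i, so c is indeed a codeword.


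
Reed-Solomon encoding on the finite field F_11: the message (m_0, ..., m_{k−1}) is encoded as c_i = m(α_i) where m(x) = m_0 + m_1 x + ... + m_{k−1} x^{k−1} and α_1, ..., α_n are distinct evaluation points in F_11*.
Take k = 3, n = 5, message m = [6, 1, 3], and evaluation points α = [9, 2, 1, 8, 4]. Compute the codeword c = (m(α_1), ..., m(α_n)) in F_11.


c = [5, 9, 10, 8, 3]

Message polynomial: m(x) = 6 + 1·x + 3·x^2 (mod 11).
For each evaluation point α_i, compute m(α_i) mod 11:
  α_1 = 9: Horner steps 3 → 6 → 5, so m(9) = 5.
  α_2 = 2: Horner steps 3 → 7 → 9, so m(2) = 9.
  α_3 = 1: Horner steps 3 → 4 → 10, so m(1) = 10.
  α_4 = 8: Horner steps 3 → 3 → 8, so m(8) = 8.
  α_5 = 4: Horner steps 3 → 2 → 3, so m(4) = 3.
Codeword c = [5, 9, 10, 8, 3] ∈ F_11^5.


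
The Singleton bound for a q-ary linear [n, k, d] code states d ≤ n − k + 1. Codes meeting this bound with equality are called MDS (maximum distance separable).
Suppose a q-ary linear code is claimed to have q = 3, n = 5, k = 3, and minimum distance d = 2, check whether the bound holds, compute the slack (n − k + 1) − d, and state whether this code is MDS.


Singleton RHS = n − k + 1 = 3, slack = 1, bound satisfied, not MDS.

Singleton bound: d ≤ n − k + 1.
Here n = 5, k = 3, so n − k + 1 = 3.
Given d = 2, check d ≤ 3: YES.
Slack = (n − k + 1) − d = 1.
The code is NOT MDS (slack = 1 > 0).
Description: the claimed parameters are [5, 3, 2]_3; such a code would be non-MDS.


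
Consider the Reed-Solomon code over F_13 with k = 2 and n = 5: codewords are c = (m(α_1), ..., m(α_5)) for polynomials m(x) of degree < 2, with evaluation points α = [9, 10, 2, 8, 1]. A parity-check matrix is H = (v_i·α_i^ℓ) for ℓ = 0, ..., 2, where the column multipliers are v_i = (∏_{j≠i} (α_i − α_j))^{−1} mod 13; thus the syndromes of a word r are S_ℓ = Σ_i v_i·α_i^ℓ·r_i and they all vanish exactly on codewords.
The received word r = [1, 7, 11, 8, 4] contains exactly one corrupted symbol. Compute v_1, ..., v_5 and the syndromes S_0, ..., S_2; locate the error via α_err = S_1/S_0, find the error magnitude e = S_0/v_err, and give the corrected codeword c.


S = (9, 9, 9), error at position 5, error magnitude e = 12, c = [1, 7, 11, 8, 5].

Step 1: column multipliers v_i = (∏_{j≠i}(α_i − α_j))^{−1} mod 13.
  i = 1 (α = 9): (9−10)(9−2)(9−8)(9−1) = (−1)·7·1·8 = −56 ≡ 9, so v_1 = 9^{−1} = 3 (mod 13).
  i = 2 (α = 10): (10−9)(10−2)(10−8)(10−1) = 1·8·2·9 = 144 ≡ 1, so v_2 = 1^{−1} = 1 (mod 13).
  i = 3 (α = 2): (2−9)(2−10)(2−8)(2−1) = (−7)·(−8)·(−6)·1 = −336 ≡ 2, so v_3 = 2^{−1} = 7 (mod 13).
  i = 4 (α = 8): (8−9)(8−10)(8−2)(8−1) = (−1)·(−2)·6·7 = 84 ≡ 6, so v_4 = 6^{−1} = 11 (mod 13).
  i = 5 (α = 1): (1−9)(1−10)(1−2)(1−8) = (−8)·(−9)·(−1)·(−7) = 504 ≡ 10, so v_5 = 10^{−1} = 4 (mod 13).
  v = [3, 1, 7, 11, 4].
Step 2: syndromes of r = [1, 7, 11, 8, 4] (all sums mod 13).
  S_0 = Σ v_i r_i = 3·1 + 1·7 + 7·11 + 11·8 + 4·4 = 191 ≡ 9.
  S_1 = Σ v_i α_i r_i = 3·9·1 + 1·10·7 + 7·2·11 + 11·8·8 + 4·1·4 = 971 ≡ 9.
  α_i^2 mod 13 = [3, 9, 4, 12, 1].
  S_2 = Σ v_i α_i^2 r_i = 3·3·1 + 1·9·7 + 7·4·11 + 11·12·8 + 4·1·4 = 1452 ≡ 9.
  S = (9, 9, 9) ≠ 0, so r is not a codeword (an error is present).
Step 3: locate the error. For a single error e at position i, S_ℓ = v_i·e·α_i^ℓ, so α_err = S_1/S_0.
  S_0^{−1} = 9^{−1} = 3 (mod 13), so α_err = 9·3 = 27 ≡ 1 = α_5. Error position i = 5.
  Consistency check: S_2/S_1 = 9·3 = 27 ≡ 1 = α_err ✓ (single-error assumption holds).
Step 4: error magnitude e = S_0/v_5 = S_0·∏_{j≠5}(α_5 − α_j) = 9·10 = 90 ≡ 12 (mod 13).
Step 5: correct position 5: c_5 = r_5 − e = 4 − 12 ≡ 5 (mod 13). Hence c = [1, 7, 11, 8, 5].
  Check: interpolating c through the α_i gives m(x) = 12 + 6·x (degree < 2) with m(α_i) = c_i for every i, so c is indeed a codeword.


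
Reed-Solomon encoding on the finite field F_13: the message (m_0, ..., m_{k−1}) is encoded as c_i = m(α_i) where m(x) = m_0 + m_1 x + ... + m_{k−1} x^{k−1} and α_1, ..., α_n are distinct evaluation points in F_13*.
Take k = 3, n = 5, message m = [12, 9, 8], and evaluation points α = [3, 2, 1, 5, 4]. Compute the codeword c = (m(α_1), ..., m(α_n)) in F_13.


c = [7, 10, 3, 10, 7]

Message polynomial: m(x) = 12 + 9·x + 8·x^2 (mod 13).
For each evaluation point α_i, compute m(α_i) mod 13:
  α_1 = 3: Horner steps 8 → 7 → 7, so m(3) = 7.
  α_2 = 2: Horner steps 8 → 12 → 10, so m(2) = 10.
  α_3 = 1: Horner steps 8 → 4 → 3, so m(1) = 3.
  α_4 = 5: Horner steps 8 → 10 → 10, so m(5) = 10.
  α_5 = 4: Horner steps 8 → 2 → 7, so m(4) = 7.
Codeword c = [7, 10, 3, 10, 7] ∈ F_13^5.


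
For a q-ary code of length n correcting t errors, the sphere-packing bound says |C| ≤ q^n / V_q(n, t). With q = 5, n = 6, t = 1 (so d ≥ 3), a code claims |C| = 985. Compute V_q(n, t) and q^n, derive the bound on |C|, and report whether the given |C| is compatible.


V_q(n, t) = 25, q^n = 15625, Hamming bound = 625, |C| = 985 > bound (violated).

Step 1: Compute V_q(n, t) = Σ_{j=0}^1 C(n, j) (q−1)^j.
  j = 0: C(6,0)·(4)^0 = 1·1 = 1.
  j = 1: C(6,1)·(4)^1 = 6·4 = 24.
  V_q(n, t) = 1 + 24 = 25.
Step 2: q^n = 5^6 = 15625.
Step 3: Hamming bound ⌊q^n / V_q(n,t)⌋ = ⌊15625/25⌋ = 625.
Step 4: Compare |C| = 985 to 625: violated.
The claimed |C| lies above the Hamming bound, so no 5-ary code of length 6 with d ≥ 3 can have 985 codewords.


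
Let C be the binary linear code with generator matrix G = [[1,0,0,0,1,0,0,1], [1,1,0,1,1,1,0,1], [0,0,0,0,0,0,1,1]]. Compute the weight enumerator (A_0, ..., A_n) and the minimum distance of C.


Weight distribution: A_0 = 1, A_2 = 1, A_3 = 3, A_5 = 1, A_6 = 2. Minimum distance d = 2.

Enumerate all 2^3 = 8 messages m ∈ F_2^3.
For each, compute codeword c = mG in F_2^8, then tally its weight.
  m = 000 → c = 00000000, weight = 0.
  m = 100 → c = 10001001, weight = 3.
  m = 010 → c = 11011101, weight = 6.
  m = 110 → c = 01010100, weight = 3.
  m = 001 → c = 00000011, weight = 2.
  m = 101 → c = 10001010, weight = 3.
  m = 011 → c = 11011110, weight = 6.
  m = 111 → c = 01010111, weight = 5.
Tally weights:
  weight 0: 1 codewords.
  weight 2: 1 codewords.
  weight 3: 3 codewords.
  weight 5: 1 codewords.
  weight 6: 2 codewords.
Minimum distance d = smallest w > 0 with A_w > 0 = 2.
Sanity: Σ A_w = 8 = 2^3 = 8 ✓.


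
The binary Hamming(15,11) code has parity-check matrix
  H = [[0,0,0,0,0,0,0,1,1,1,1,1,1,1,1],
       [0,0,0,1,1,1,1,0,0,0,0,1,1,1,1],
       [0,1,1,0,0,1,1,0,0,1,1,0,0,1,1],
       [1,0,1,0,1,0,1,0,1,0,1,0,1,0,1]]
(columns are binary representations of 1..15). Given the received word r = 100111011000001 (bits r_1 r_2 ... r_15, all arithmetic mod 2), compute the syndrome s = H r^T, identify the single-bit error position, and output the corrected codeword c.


s = (1, 0, 0, 0)^T, error position = 8, corrected codeword c = 100111001000001

Compute s = H r^T mod 2 one row at a time:
  s_1 = 1 + 1 + 0 + 0 + 0 + 0 + 0 + 1 = 3 ≡ 1 (mod 2).
  s_2 = 1 + 1 + 1 + 0 + 0 + 0 + 0 + 1 = 4 ≡ 0 (mod 2).
  s_3 = 0 + 0 + 1 + 0 + 0 + 0 + 0 + 1 = 2 ≡ 0 (mod 2).
  s_4 = 1 + 0 + 1 + 0 + 1 + 0 + 0 + 1 = 4 ≡ 0 (mod 2).
s = (1, 0, 0, 0)^T — this equals column 8 of H (binary 1000), so error is at position 8.
Correct: flip bit 8 of r = 100111011000001 to get c = 100111001000001.


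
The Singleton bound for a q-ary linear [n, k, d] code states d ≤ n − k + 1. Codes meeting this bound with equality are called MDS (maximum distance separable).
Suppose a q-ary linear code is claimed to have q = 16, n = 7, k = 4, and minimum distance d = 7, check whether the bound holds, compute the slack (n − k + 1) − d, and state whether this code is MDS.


Singleton RHS = n − k + 1 = 4, slack = -3, bound violated (no such code; not MDS).

Singleton bound: d ≤ n − k + 1.
Here n = 7, k = 4, so n − k + 1 = 4.
Given d = 7, check d ≤ 4: NO.
Slack = (n − k + 1) − d = -3.
The slack is negative: d = 7 exceeds n − k + 1 = 4 by 3, so the Singleton bound is violated and no linear [7, 4, 7]_16 code can exist. In particular it is not MDS (MDS requires d = n − k + 1 exactly).
Description: the claimed parameters are [7, 4, 7]_16; such a code would be impossible (violates the Singleton bound).


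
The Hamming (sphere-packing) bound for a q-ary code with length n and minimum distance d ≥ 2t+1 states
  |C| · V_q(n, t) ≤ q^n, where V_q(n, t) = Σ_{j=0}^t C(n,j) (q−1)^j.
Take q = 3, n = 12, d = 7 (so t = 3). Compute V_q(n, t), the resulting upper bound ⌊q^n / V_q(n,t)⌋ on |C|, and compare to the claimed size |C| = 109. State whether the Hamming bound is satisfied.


V_q(n, t) = 2049, q^n = 531441, Hamming bound = 259, |C| = 109 ≤ bound (satisfied).

Step 1: Compute V_q(n, t) = Σ_{j=0}^3 C(n, j) (q−1)^j.
  j = 0: C(12,0)·(2)^0 = 1·1 = 1.
  j = 1: C(12,1)·(2)^1 = 12·2 = 24.
  j = 2: C(12,2)·(2)^2 = 66·4 = 264.
  j = 3: C(12,3)·(2)^3 = 220·8 = 1760.
  V_q(n, t) = 1 + 24 + 264 + 1760 = 2049.
Step 2: q^n = 3^12 = 531441.
Step 3: Hamming bound ⌊q^n / V_q(n,t)⌋ = ⌊531441/2049⌋ = 259.
Step 4: Compare |C| = 109 to 259: satisfied.
The claimed |C| lies below the Hamming bound.


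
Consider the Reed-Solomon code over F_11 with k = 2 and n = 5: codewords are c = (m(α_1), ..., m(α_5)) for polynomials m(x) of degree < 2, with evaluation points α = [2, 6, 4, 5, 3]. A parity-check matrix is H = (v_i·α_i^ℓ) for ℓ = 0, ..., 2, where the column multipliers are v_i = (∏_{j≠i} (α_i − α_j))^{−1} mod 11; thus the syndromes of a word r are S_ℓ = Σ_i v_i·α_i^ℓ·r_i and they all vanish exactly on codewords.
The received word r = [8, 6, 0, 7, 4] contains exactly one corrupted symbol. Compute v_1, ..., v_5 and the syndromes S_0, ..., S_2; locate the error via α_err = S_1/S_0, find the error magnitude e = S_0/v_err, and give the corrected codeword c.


S = (7, 9, 10), error at position 2, error magnitude e = 3, c = [8, 3, 0, 7, 4].

Step 1: column multipliers v_i = (∏_{j≠i}(α_i − α_j))^{−1} mod 11.
  i = 1 (α = 2): (2−6)(2−4)(2−5)(2−3) = (−4)·(−2)·(−3)·(−1) = 24 ≡ 2, so v_1 = 2^{−1} = 6 (mod 11).
  i = 2 (α = 6): (6−2)(6−4)(6−5)(6−3) = 4·2·1·3 = 24 ≡ 2, so v_2 = 2^{−1} = 6 (mod 11).
  i = 3 (α = 4): (4−2)(4−6)(4−5)(4−3) = 2·(−2)·(−1)·1 = 4 ≡ 4, so v_3 = 4^{−1} = 3 (mod 11).
  i = 4 (α = 5): (5−2)(5−6)(5−4)(5−3) = 3·(−1)·1·2 = −6 ≡ 5, so v_4 = 5^{−1} = 9 (mod 11).
  i = 5 (α = 3): (3−2)(3−6)(3−4)(3−5) = 1·(−3)·(−1)·(−2) = −6 ≡ 5, so v_5 = 5^{−1} = 9 (mod 11).
  v = [6, 6, 3, 9, 9].
Step 2: syndromes of r = [8, 6, 0, 7, 4] (all sums mod 11).
  S_0 = Σ v_i r_i = 6·8 + 6·6 + 3·0 + 9·7 + 9·4 = 183 ≡ 7.
  S_1 = Σ v_i α_i r_i = 6·2·8 + 6·6·6 + 3·4·0 + 9·5·7 + 9·3·4 = 735 ≡ 9.
  α_i^2 mod 11 = [4, 3, 5, 3, 9].
  S_2 = Σ v_i α_i^2 r_i = 6·4·8 + 6·3·6 + 3·5·0 + 9·3·7 + 9·9·4 = 813 ≡ 10.
  S = (7, 9, 10) ≠ 0, so r is not a codeword (an error is present).
Step 3: locate the error. For a single error e at position i, S_ℓ = v_i·e·α_i^ℓ, so α_err = S_1/S_0.
  S_0^{−1} = 7^{−1} = 8 (mod 11), so α_err = 9·8 = 72 ≡ 6 = α_2. Error position i = 2.
  Consistency check: S_2/S_1 = 10·5 = 50 ≡ 6 = α_err ✓ (single-error assumption holds).
Step 4: error magnitude e = S_0/v_2 = S_0·∏_{j≠2}(α_2 − α_j) = 7·2 = 14 ≡ 3 (mod 11).
Step 5: correct position 2: c_2 = r_2 − e = 6 − 3 ≡ 3 (mod 11). Hence c = [8, 3, 0, 7, 4].
  Check: interpolating c through the α_i gives m(x) = 5 + 7·x (degree < 2) with m(α_i) = c_i for every i, so c is indeed a codeword.
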